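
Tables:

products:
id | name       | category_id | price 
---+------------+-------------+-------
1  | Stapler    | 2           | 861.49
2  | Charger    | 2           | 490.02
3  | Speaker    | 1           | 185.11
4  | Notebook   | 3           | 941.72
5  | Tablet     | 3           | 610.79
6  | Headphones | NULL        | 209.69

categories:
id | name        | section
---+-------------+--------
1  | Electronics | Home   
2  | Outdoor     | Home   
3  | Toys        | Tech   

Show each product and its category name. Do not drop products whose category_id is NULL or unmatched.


LEFT JOIN keeps every row from products (the left table); where category_id has no match in categories, the category columns become NULL. Walk through each product:
  - product 1 (Stapler): category_id=2 -> matches Outdoor
  - product 2 (Charger): category_id=2 -> matches Outdoor
  - product 3 (Speaker): category_id=1 -> matches Electronics
  - product 4 (Notebook): category_id=3 -> matches Toys
  - product 5 (Tablet): category_id=3 -> matches Toys
  - product 6 (Headphones): category_id=NULL, no match -> kept with NULL
All 6 rows appear; 1 has NULL category.

SQL:
SELECT a.name, b.name AS category
FROM products a
LEFT JOIN categories b ON a.category_id = b.id

Result:
name       | category   
-----------+------------
Stapler    | Outdoor    
Charger    | Outdoor    
Speaker    | Electronics
Notebook   | Toys       
Tablet     | Toys       
Headphones | NULL       


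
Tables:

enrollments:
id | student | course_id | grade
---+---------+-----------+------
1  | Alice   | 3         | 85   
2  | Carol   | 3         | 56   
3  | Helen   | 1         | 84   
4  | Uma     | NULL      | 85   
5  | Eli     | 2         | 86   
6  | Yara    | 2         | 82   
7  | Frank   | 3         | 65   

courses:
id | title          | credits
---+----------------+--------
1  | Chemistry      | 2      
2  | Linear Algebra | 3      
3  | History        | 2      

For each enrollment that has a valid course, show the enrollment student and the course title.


INNER JOIN keeps only enrollments rows whose course_id matches an id in courses. Walk through each enrollment:
  - enrollment 1 (Alice): course_id=3 -> matches History
  - enrollment 2 (Carol): course_id=3 -> matches History
  - enrollment 3 (Helen): course_id=1 -> matches Chemistry
  - enrollment 4 (Uma): course_id=NULL, no match -> dropped
  - enrollment 5 (Eli): course_id=2 -> matches Linear Algebra
  - enrollment 6 (Yara): course_id=2 -> matches Linear Algebra
  - enrollment 7 (Frank): course_id=3 -> matches History
So 1 of 7 rows is dropped.

SQL:
SELECT a.student, b.title AS course
FROM enrollments a
INNER JOIN courses b ON a.course_id = b.id

Result:
student | course        
--------+---------------
Alice   | History       
Carol   | History       
Helen   | Chemistry     
Eli     | Linear Algebra
Yara    | Linear Algebra
Frank   | History       


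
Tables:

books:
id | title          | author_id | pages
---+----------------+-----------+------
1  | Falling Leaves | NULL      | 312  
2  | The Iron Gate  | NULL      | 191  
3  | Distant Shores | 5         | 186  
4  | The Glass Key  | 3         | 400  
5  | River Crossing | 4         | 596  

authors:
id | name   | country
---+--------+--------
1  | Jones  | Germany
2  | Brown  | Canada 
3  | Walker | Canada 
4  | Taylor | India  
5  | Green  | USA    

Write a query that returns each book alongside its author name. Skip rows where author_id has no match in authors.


INNER JOIN keeps only books rows whose author_id matches an id in authors. Walk through each book:
  - book 1 (Falling Leaves): author_id=NULL, no match -> dropped
  - book 2 (The Iron Gate): author_id=NULL, no match -> dropped
  - book 3 (Distant Shores): author_id=5 -> matches Green
  - book 4 (The Glass Key): author_id=3 -> matches Walker
  - book 5 (River Crossing): author_id=4 -> matches Taylor
So 2 of 5 rows are dropped.

SQL:
SELECT a.title, b.name AS author
FROM books a
INNER JOIN authors b ON a.author_id = b.id

Result:
title          | author
---------------+-------
Distant Shores | Green 
The Glass Key  | Walker
River Crossing | Taylor


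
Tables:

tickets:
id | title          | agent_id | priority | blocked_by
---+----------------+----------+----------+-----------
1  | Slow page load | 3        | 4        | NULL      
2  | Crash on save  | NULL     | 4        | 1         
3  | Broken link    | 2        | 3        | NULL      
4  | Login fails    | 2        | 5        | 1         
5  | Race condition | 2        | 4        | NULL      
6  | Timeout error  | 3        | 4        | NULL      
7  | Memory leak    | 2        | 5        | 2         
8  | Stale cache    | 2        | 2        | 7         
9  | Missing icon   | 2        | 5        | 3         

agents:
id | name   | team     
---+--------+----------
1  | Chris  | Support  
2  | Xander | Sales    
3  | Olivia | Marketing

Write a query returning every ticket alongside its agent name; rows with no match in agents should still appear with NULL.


LEFT JOIN keeps every row from tickets (the left table); where agent_id has no match in agents, the agent columns become NULL. Walk through each ticket:
  - ticket 1 (Slow page load): agent_id=3 -> matches Olivia
  - ticket 2 (Crash on save): agent_id=NULL, no match -> kept with NULL
  - ticket 3 (Broken link): agent_id=2 -> matches Xander
  - ticket 4 (Login fails): agent_id=2 -> matches Xander
  - ticket 5 (Race condition): agent_id=2 -> matches Xander
  - ticket 6 (Timeout error): agent_id=3 -> matches Olivia
  - ticket 7 (Memory leak): agent_id=2 -> matches Xander
  - ticket 8 (Stale cache): agent_id=2 -> matches Xander
  - ticket 9 (Missing icon): agent_id=2 -> matches Xander
All 9 rows appear; 1 has NULL agent.

SQL:
SELECT a.title, b.name AS agent
FROM tickets a
LEFT JOIN agents b ON a.agent_id = b.id

Result:
title          | agent 
---------------+-------
Slow page load | Olivia
Crash on save  | NULL  
Broken link    | Xander
Login fails    | Xander
Race condition | Xander
Timeout error  | Olivia
Memory leak    | Xander
Stale cache    | Xander
Missing icon   | Xander


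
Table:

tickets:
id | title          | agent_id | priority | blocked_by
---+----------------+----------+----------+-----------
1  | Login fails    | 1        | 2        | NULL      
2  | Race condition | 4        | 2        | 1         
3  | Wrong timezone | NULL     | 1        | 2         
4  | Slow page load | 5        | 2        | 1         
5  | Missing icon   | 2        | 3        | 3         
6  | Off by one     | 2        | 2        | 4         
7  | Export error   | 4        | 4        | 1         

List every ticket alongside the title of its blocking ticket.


This is a self-join: tickets is joined to a second copy of itself, matching each row's blocked_by to another row's id. Use LEFT JOIN so rows with blocked_by=NULL are kept.
  - ticket 1 (Login fails): blocked_by=NULL -> NULL
  - ticket 2 (Race condition): blocked_by=1 -> Login fails
  - ticket 3 (Wrong timezone): blocked_by=2 -> Race condition
  - ticket 4 (Slow page load): blocked_by=1 -> Login fails
  - ticket 5 (Missing icon): blocked_by=3 -> Wrong timezone
  - ticket 6 (Off by one): blocked_by=4 -> Slow page load
  - ticket 7 (Export error): blocked_by=1 -> Login fails

SQL:
SELECT a.title AS item, b.title AS blocked_by
FROM tickets a
LEFT JOIN tickets b ON a.blocked_by = b.id

Result:
item           | blocked_by    
---------------+---------------
Login fails    | NULL          
Race condition | Login fails   
Wrong timezone | Race condition
Slow page load | Login fails   
Missing icon   | Wrong timezone
Off by one     | Slow page load
Export error   | Login fails   


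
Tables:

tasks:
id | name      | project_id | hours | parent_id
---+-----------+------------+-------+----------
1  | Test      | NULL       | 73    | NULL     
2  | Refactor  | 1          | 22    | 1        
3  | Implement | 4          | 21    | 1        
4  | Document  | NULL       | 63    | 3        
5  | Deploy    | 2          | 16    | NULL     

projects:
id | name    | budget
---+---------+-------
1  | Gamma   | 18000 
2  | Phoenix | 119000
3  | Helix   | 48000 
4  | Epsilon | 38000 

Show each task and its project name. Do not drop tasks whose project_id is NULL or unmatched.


LEFT JOIN keeps every row from tasks (the left table); where project_id has no match in projects, the project columns become NULL. Walk through each task:
  - task 1 (Test): project_id=NULL, no match -> kept with NULL
  - task 2 (Refactor): project_id=1 -> matches Gamma
  - task 3 (Implement): project_id=4 -> matches Epsilon
  - task 4 (Document): project_id=NULL, no match -> kept with NULL
  - task 5 (Deploy): project_id=2 -> matches Phoenix
All 5 rows appear; 2 have NULL project.

SQL:
SELECT a.name, b.name AS project
FROM tasks a
LEFT JOIN projects b ON a.project_id = b.id

Result:
name      | project
----------+--------
Test      | NULL   
Refactor  | Gamma  
Implement | Epsilon
Document  | NULL   
Deploy    | Phoenix


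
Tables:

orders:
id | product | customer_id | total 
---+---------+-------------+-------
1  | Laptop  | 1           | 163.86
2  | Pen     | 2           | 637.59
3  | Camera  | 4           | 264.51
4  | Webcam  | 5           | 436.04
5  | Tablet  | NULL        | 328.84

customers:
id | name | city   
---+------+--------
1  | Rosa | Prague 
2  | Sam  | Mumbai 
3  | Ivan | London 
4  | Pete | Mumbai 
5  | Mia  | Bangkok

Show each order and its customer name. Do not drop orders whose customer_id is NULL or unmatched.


LEFT JOIN keeps every row from orders (the left table); where customer_id has no match in customers, the customer columns become NULL. Walk through each order:
  - order 1 (Laptop): customer_id=1 -> matches Rosa
  - order 2 (Pen): customer_id=2 -> matches Sam
  - order 3 (Camera): customer_id=4 -> matches Pete
  - order 4 (Webcam): customer_id=5 -> matches Mia
  - order 5 (Tablet): customer_id=NULL, no match -> kept with NULL
All 5 rows appear; 1 has NULL customer.

SQL:
SELECT a.product, b.name AS customer
FROM orders a
LEFT JOIN customers b ON a.customer_id = b.id

Result:
product | customer
--------+---------
Laptop  | Rosa    
Pen     | Sam     
Camera  | Pete    
Webcam  | Mia     
Tablet  | NULL    


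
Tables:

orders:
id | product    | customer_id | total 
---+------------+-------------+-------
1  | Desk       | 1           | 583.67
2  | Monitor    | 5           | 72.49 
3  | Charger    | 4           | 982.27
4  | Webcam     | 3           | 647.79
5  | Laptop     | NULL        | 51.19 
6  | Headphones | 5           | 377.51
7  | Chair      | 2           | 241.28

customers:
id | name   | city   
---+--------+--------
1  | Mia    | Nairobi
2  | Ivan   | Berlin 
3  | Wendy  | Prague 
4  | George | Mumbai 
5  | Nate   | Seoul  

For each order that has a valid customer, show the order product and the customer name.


INNER JOIN keeps only orders rows whose customer_id matches an id in customers. Walk through each order:
  - order 1 (Desk): customer_id=1 -> matches Mia
  - order 2 (Monitor): customer_id=5 -> matches Nate
  - order 3 (Charger): customer_id=4 -> matches George
  - order 4 (Webcam): customer_id=3 -> matches Wendy
  - order 5 (Laptop): customer_id=NULL, no match -> dropped
  - order 6 (Headphones): customer_id=5 -> matches Nate
  - order 7 (Chair): customer_id=2 -> matches Ivan
So 1 of 7 rows is dropped.

SQL:
SELECT a.product, b.name AS customer
FROM orders a
INNER JOIN customers b ON a.customer_id = b.id

Result:
product    | customer
-----------+---------
Desk       | Mia     
Monitor    | Nate    
Charger    | George  
Webcam     | Wendy   
Headphones | Nate    
Chair      | Ivan    


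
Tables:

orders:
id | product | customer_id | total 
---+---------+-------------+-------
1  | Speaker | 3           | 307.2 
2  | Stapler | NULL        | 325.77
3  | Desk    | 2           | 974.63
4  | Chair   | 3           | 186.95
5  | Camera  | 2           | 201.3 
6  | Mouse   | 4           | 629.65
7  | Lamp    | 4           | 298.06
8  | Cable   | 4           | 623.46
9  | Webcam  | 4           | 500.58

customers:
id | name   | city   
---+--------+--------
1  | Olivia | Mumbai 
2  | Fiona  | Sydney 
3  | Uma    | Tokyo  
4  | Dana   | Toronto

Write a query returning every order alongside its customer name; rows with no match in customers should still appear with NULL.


LEFT JOIN keeps every row from orders (the left table); where customer_id has no match in customers, the customer columns become NULL. Walk through each order:
  - order 1 (Speaker): customer_id=3 -> matches Uma
  - order 2 (Stapler): customer_id=NULL, no match -> kept with NULL
  - order 3 (Desk): customer_id=2 -> matches Fiona
  - order 4 (Chair): customer_id=3 -> matches Uma
  - order 5 (Camera): customer_id=2 -> matches Fiona
  - order 6 (Mouse): customer_id=4 -> matches Dana
  - order 7 (Lamp): customer_id=4 -> matches Dana
  - order 8 (Cable): customer_id=4 -> matches Dana
  - order 9 (Webcam): customer_id=4 -> matches Dana
All 9 rows appear; 1 has NULL customer.

SQL:
SELECT a.product, b.name AS customer
FROM orders a
LEFT JOIN customers b ON a.customer_id = b.id

Result:
product | customer
--------+---------
Speaker | Uma     
Stapler | NULL    
Desk    | Fiona   
Chair   | Uma     
Camera  | Fiona   
Mouse   | Dana    
Lamp    | Dana    
Cable   | Dana    
Webcam  | Dana    


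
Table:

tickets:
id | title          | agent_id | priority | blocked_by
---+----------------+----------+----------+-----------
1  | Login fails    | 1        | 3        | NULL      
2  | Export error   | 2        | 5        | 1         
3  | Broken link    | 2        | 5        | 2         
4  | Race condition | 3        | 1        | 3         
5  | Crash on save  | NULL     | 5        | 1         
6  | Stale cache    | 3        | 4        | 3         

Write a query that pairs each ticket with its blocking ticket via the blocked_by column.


This is a self-join: tickets is joined to a second copy of itself, matching each row's blocked_by to another row's id. Use LEFT JOIN so rows with blocked_by=NULL are kept.
  - ticket 1 (Login fails): blocked_by=NULL -> NULL
  - ticket 2 (Export error): blocked_by=1 -> Login fails
  - ticket 3 (Broken link): blocked_by=2 -> Export error
  - ticket 4 (Race condition): blocked_by=3 -> Broken link
  - ticket 5 (Crash on save): blocked_by=1 -> Login fails
  - ticket 6 (Stale cache): blocked_by=3 -> Broken link

SQL:
SELECT a.title AS item, b.title AS blocked_by
FROM tickets a
LEFT JOIN tickets b ON a.blocked_by = b.id

Result:
item           | blocked_by  
---------------+-------------
Login fails    | NULL        
Export error   | Login fails 
Broken link    | Export error
Race condition | Broken link 
Crash on save  | Login fails 
Stale cache    | Broken link 


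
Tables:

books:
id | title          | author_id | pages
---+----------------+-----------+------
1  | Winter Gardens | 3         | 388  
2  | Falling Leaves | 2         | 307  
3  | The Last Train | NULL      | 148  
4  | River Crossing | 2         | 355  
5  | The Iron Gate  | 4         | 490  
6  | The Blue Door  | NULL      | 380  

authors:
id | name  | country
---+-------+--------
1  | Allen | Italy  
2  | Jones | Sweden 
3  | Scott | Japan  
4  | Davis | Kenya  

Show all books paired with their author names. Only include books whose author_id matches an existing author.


INNER JOIN keeps only books rows whose author_id matches an id in authors. Walk through each book:
  - book 1 (Winter Gardens): author_id=3 -> matches Scott
  - book 2 (Falling Leaves): author_id=2 -> matches Jones
  - book 3 (The Last Train): author_id=NULL, no match -> dropped
  - book 4 (River Crossing): author_id=2 -> matches Jones
  - book 5 (The Iron Gate): author_id=4 -> matches Davis
  - book 6 (The Blue Door): author_id=NULL, no match -> dropped
So 2 of 6 rows are dropped.

SQL:
SELECT a.title, b.name AS author
FROM books a
INNER JOIN authors b ON a.author_id = b.id

Result:
title          | author
---------------+-------
Winter Gardens | Scott 
Falling Leaves | Jones 
River Crossing | Jones 
The Iron Gate  | Davis 


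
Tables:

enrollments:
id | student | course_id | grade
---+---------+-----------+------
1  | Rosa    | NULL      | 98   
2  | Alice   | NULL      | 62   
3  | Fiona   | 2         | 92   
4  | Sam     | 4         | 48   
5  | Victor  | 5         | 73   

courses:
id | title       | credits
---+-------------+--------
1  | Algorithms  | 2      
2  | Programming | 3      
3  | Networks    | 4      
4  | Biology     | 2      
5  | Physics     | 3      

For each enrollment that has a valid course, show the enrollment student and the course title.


INNER JOIN keeps only enrollments rows whose course_id matches an id in courses. Walk through each enrollment:
  - enrollment 1 (Rosa): course_id=NULL, no match -> dropped
  - enrollment 2 (Alice): course_id=NULL, no match -> dropped
  - enrollment 3 (Fiona): course_id=2 -> matches Programming
  - enrollment 4 (Sam): course_id=4 -> matches Biology
  - enrollment 5 (Victor): course_id=5 -> matches Physics
So 2 of 5 rows are dropped.

SQL:
SELECT a.student, b.title AS course
FROM enrollments a
INNER JOIN courses b ON a.course_id = b.id

Result:
student | course     
--------+------------
Fiona   | Programming
Sam     | Biology    
Victor  | Physics    


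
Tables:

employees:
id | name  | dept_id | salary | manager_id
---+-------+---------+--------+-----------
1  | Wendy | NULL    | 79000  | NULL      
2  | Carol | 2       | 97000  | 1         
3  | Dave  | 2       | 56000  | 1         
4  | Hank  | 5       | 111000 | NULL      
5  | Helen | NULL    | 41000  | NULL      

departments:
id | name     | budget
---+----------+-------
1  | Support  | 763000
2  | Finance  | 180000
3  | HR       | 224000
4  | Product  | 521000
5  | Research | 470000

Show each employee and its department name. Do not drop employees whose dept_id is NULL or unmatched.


LEFT JOIN keeps every row from employees (the left table); where dept_id has no match in departments, the department columns become NULL. Walk through each employee:
  - employee 1 (Wendy): dept_id=NULL, no match -> kept with NULL
  - employee 2 (Carol): dept_id=2 -> matches Finance
  - employee 3 (Dave): dept_id=2 -> matches Finance
  - employee 4 (Hank): dept_id=5 -> matches Research
  - employee 5 (Helen): dept_id=NULL, no match -> kept with NULL
All 5 rows appear; 2 have NULL department.

SQL:
SELECT a.name, b.name AS department
FROM employees a
LEFT JOIN departments b ON a.dept_id = b.id

Result:
name  | department
------+-----------
Wendy | NULL      
Carol | Finance   
Dave  | Finance   
Hank  | Research  
Helen | NULL      


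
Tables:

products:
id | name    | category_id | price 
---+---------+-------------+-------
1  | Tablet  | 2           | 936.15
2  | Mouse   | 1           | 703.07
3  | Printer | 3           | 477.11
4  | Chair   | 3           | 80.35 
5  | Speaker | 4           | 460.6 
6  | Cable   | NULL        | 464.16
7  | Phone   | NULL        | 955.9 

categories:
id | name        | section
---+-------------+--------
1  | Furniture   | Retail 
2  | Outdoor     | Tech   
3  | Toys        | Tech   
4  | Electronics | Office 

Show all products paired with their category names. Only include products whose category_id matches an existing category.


INNER JOIN keeps only products rows whose category_id matches an id in categories. Walk through each product:
  - product 1 (Tablet): category_id=2 -> matches Outdoor
  - product 2 (Mouse): category_id=1 -> matches Furniture
  - product 3 (Printer): category_id=3 -> matches Toys
  - product 4 (Chair): category_id=3 -> matches Toys
  - product 5 (Speaker): category_id=4 -> matches Electronics
  - product 6 (Cable): category_id=NULL, no match -> dropped
  - product 7 (Phone): category_id=NULL, no match -> dropped
So 2 of 7 rows are dropped.

SQL:
SELECT a.name, b.name AS category
FROM products a
INNER JOIN categories b ON a.category_id = b.id

Result:
name    | category   
--------+------------
Tablet  | Outdoor    
Mouse   | Furniture  
Printer | Toys       
Chair   | Toys       
Speaker | Electronics


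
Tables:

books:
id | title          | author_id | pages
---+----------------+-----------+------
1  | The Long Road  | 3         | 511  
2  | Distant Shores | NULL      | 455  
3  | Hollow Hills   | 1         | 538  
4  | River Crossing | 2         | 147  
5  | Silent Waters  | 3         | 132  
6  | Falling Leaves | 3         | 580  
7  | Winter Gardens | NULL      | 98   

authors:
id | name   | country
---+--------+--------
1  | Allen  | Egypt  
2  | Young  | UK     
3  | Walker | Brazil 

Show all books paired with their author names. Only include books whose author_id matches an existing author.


INNER JOIN keeps only books rows whose author_id matches an id in authors. Walk through each book:
  - book 1 (The Long Road): author_id=3 -> matches Walker
  - book 2 (Distant Shores): author_id=NULL, no match -> dropped
  - book 3 (Hollow Hills): author_id=1 -> matches Allen
  - book 4 (River Crossing): author_id=2 -> matches Young
  - book 5 (Silent Waters): author_id=3 -> matches Walker
  - book 6 (Falling Leaves): author_id=3 -> matches Walker
  - book 7 (Winter Gardens): author_id=NULL, no match -> dropped
So 2 of 7 rows are dropped.

SQL:
SELECT a.title, b.name AS author
FROM books a
INNER JOIN authors b ON a.author_id = b.id

Result:
title          | author
---------------+-------
The Long Road  | Walker
Hollow Hills   | Allen 
River Crossing | Young 
Silent Waters  | Walker
Falling Leaves | Walker


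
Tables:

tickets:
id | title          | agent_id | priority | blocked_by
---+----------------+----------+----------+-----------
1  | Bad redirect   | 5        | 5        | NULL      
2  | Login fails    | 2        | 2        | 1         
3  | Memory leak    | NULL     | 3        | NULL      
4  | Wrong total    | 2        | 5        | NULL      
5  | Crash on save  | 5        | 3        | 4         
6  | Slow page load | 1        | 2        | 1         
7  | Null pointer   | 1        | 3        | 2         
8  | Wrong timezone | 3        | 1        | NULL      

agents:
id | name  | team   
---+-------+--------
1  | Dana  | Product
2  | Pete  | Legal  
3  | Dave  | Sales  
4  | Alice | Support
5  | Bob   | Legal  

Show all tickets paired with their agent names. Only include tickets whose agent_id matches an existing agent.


INNER JOIN keeps only tickets rows whose agent_id matches an id in agents. Walk through each ticket:
  - ticket 1 (Bad redirect): agent_id=5 -> matches Bob
  - ticket 2 (Login fails): agent_id=2 -> matches Pete
  - ticket 3 (Memory leak): agent_id=NULL, no match -> dropped
  - ticket 4 (Wrong total): agent_id=2 -> matches Pete
  - ticket 5 (Crash on save): agent_id=5 -> matches Bob
  - ticket 6 (Slow page load): agent_id=1 -> matches Dana
  - ticket 7 (Null pointer): agent_id=1 -> matches Dana
  - ticket 8 (Wrong timezone): agent_id=3 -> matches Dave
So 1 of 8 rows is dropped.

SQL:
SELECT a.title, b.name AS agent
FROM tickets a
INNER JOIN agents b ON a.agent_id = b.id

Result:
title          | agent
---------------+------
Bad redirect   | Bob  
Login fails    | Pete 
Wrong total    | Pete 
Crash on save  | Bob  
Slow page load | Dana 
Null pointer   | Dana 
Wrong timezone | Dave 


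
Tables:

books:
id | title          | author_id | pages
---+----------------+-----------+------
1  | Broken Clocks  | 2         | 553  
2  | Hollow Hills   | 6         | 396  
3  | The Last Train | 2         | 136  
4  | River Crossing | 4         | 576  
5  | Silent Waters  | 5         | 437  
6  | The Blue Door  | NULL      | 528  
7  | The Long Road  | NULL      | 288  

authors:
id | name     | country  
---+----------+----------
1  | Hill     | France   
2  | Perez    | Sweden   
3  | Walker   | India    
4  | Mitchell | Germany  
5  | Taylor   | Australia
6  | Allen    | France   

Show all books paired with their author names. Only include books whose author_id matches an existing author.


INNER JOIN keeps only books rows whose author_id matches an id in authors. Walk through each book:
  - book 1 (Broken Clocks): author_id=2 -> matches Perez
  - book 2 (Hollow Hills): author_id=6 -> matches Allen
  - book 3 (The Last Train): author_id=2 -> matches Perez
  - book 4 (River Crossing): author_id=4 -> matches Mitchell
  - book 5 (Silent Waters): author_id=5 -> matches Taylor
  - book 6 (The Blue Door): author_id=NULL, no match -> dropped
  - book 7 (The Long Road): author_id=NULL, no match -> dropped
So 2 of 7 rows are dropped.

SQL:
SELECT a.title, b.name AS author
FROM books a
INNER JOIN authors b ON a.author_id = b.id

Result:
title          | author  
---------------+---------
Broken Clocks  | Perez   
Hollow Hills   | Allen   
The Last Train | Perez   
River Crossing | Mitchell
Silent Waters  | Taylor  


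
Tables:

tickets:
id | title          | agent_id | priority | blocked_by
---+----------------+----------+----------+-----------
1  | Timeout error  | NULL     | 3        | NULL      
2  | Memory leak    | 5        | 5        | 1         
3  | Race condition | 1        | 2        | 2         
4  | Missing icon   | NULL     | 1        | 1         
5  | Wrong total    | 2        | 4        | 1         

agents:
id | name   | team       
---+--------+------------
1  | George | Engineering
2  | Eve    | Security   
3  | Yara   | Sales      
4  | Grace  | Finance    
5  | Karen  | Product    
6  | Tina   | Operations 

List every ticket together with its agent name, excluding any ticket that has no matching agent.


INNER JOIN keeps only tickets rows whose agent_id matches an id in agents. Walk through each ticket:
  - ticket 1 (Timeout error): agent_id=NULL, no match -> dropped
  - ticket 2 (Memory leak): agent_id=5 -> matches Karen
  - ticket 3 (Race condition): agent_id=1 -> matches George
  - ticket 4 (Missing icon): agent_id=NULL, no match -> dropped
  - ticket 5 (Wrong total): agent_id=2 -> matches Eve
So 2 of 5 rows are dropped.

SQL:
SELECT a.title, b.name AS agent
FROM tickets a
INNER JOIN agents b ON a.agent_id = b.id

Result:
title          | agent 
---------------+-------
Memory leak    | Karen 
Race condition | George
Wrong total    | Eve   


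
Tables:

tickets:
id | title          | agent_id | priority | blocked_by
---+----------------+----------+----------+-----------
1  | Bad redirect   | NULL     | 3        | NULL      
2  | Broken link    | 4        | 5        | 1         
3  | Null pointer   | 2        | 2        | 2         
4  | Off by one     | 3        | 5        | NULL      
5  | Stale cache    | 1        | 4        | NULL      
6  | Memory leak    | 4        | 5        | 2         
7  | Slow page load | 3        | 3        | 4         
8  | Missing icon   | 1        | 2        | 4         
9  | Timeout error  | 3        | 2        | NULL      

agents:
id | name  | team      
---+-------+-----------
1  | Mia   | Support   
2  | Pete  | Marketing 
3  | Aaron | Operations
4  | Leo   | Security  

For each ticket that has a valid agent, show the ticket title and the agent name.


INNER JOIN keeps only tickets rows whose agent_id matches an id in agents. Walk through each ticket:
  - ticket 1 (Bad redirect): agent_id=NULL, no match -> dropped
  - ticket 2 (Broken link): agent_id=4 -> matches Leo
  - ticket 3 (Null pointer): agent_id=2 -> matches Pete
  - ticket 4 (Off by one): agent_id=3 -> matches Aaron
  - ticket 5 (Stale cache): agent_id=1 -> matches Mia
  - ticket 6 (Memory leak): agent_id=4 -> matches Leo
  - ticket 7 (Slow page load): agent_id=3 -> matches Aaron
  - ticket 8 (Missing icon): agent_id=1 -> matches Mia
  - ticket 9 (Timeout error): agent_id=3 -> matches Aaron
So 1 of 9 rows is dropped.

SQL:
SELECT a.title, b.name AS agent
FROM tickets a
INNER JOIN agents b ON a.agent_id = b.id

Result:
title          | agent
---------------+------
Broken link    | Leo  
Null pointer   | Pete 
Off by one     | Aaron
Stale cache    | Mia  
Memory leak    | Leo  
Slow page load | Aaron
Missing icon   | Mia  
Timeout error  | Aaron


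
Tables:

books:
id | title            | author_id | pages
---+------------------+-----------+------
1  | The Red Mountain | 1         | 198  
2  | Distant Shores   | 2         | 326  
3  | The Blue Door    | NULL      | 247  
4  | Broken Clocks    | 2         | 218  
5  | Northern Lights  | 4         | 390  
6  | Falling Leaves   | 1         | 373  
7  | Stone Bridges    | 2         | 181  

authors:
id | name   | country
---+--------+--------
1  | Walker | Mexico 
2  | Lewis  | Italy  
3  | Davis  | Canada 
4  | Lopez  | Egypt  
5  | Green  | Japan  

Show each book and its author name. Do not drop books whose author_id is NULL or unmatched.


LEFT JOIN keeps every row from books (the left table); where author_id has no match in authors, the author columns become NULL. Walk through each book:
  - book 1 (The Red Mountain): author_id=1 -> matches Walker
  - book 2 (Distant Shores): author_id=2 -> matches Lewis
  - book 3 (The Blue Door): author_id=NULL, no match -> kept with NULL
  - book 4 (Broken Clocks): author_id=2 -> matches Lewis
  - book 5 (Northern Lights): author_id=4 -> matches Lopez
  - book 6 (Falling Leaves): author_id=1 -> matches Walker
  - book 7 (Stone Bridges): author_id=2 -> matches Lewis
All 7 rows appear; 1 has NULL author.

SQL:
SELECT a.title, b.name AS author
FROM books a
LEFT JOIN authors b ON a.author_id = b.id

Result:
title            | author
-----------------+-------
The Red Mountain | Walker
Distant Shores   | Lewis 
The Blue Door    | NULL  
Broken Clocks    | Lewis 
Northern Lights  | Lopez 
Falling Leaves   | Walker
Stone Bridges    | Lewis 


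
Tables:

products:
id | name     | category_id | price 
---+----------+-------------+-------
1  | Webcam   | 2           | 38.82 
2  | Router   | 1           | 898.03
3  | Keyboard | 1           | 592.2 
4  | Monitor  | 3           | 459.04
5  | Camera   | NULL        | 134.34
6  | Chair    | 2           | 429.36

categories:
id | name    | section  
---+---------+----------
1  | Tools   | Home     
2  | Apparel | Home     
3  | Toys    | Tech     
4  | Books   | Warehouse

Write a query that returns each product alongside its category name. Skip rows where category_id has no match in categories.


INNER JOIN keeps only products rows whose category_id matches an id in categories. Walk through each product:
  - product 1 (Webcam): category_id=2 -> matches Apparel
  - product 2 (Router): category_id=1 -> matches Tools
  - product 3 (Keyboard): category_id=1 -> matches Tools
  - product 4 (Monitor): category_id=3 -> matches Toys
  - product 5 (Camera): category_id=NULL, no match -> dropped
  - product 6 (Chair): category_id=2 -> matches Apparel
So 1 of 6 rows is dropped.

SQL:
SELECT a.name, b.name AS category
FROM products a
INNER JOIN categories b ON a.category_id = b.id

Result:
name     | category
---------+---------
Webcam   | Apparel 
Router   | Tools   
Keyboard | Tools   
Monitor  | Toys    
Chair    | Apparel 


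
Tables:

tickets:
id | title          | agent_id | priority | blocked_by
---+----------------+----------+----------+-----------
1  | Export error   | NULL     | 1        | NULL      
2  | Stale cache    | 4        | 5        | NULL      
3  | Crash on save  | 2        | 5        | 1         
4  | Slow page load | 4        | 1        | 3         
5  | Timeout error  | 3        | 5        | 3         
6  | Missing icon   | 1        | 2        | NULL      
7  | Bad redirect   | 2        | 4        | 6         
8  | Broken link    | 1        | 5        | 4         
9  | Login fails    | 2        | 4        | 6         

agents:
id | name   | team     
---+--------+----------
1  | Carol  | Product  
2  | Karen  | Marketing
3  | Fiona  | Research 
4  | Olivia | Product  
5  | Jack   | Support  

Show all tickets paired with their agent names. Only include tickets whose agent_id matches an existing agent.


INNER JOIN keeps only tickets rows whose agent_id matches an id in agents. Walk through each ticket:
  - ticket 1 (Export error): agent_id=NULL, no match -> dropped
  - ticket 2 (Stale cache): agent_id=4 -> matches Olivia
  - ticket 3 (Crash on save): agent_id=2 -> matches Karen
  - ticket 4 (Slow page load): agent_id=4 -> matches Olivia
  - ticket 5 (Timeout error): agent_id=3 -> matches Fiona
  - ticket 6 (Missing icon): agent_id=1 -> matches Carol
  - ticket 7 (Bad redirect): agent_id=2 -> matches Karen
  - ticket 8 (Broken link): agent_id=1 -> matches Carol
  - ticket 9 (Login fails): agent_id=2 -> matches Karen
So 1 of 9 rows is dropped.

SQL:
SELECT a.title, b.name AS agent
FROM tickets a
INNER JOIN agents b ON a.agent_id = b.id

Result:
title          | agent 
---------------+-------
Stale cache    | Olivia
Crash on save  | Karen 
Slow page load | Olivia
Timeout error  | Fiona 
Missing icon   | Carol 
Bad redirect   | Karen 
Broken link    | Carol 
Login fails    | Karen 


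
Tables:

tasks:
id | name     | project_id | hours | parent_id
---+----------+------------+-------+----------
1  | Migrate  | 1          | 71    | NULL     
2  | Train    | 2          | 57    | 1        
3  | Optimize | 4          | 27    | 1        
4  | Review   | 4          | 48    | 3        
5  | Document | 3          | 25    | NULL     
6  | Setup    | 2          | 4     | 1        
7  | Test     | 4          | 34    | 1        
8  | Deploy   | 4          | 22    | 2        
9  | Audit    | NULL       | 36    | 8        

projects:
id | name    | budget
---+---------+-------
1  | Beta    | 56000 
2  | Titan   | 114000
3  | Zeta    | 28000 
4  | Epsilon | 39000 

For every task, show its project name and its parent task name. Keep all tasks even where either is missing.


Two LEFT JOINs from the same base table tasks: one to projects via project_id, one to tasks itself via parent_id. Both are LEFT so every task is preserved.
Match against projects:
  - task 1 (Migrate): project_id=1 -> matches Beta
  - task 2 (Train): project_id=2 -> matches Titan
  - task 3 (Optimize): project_id=4 -> matches Epsilon
  - task 4 (Review): project_id=4 -> matches Epsilon
  - task 5 (Document): project_id=3 -> matches Zeta
  - task 6 (Setup): project_id=2 -> matches Titan
  - task 7 (Test): project_id=4 -> matches Epsilon
  - task 8 (Deploy): project_id=4 -> matches Epsilon
  - task 9 (Audit): project_id=NULL, no match -> kept with NULL
Match against tasks (self):
  - task 1 (Migrate): parent_id=NULL -> NULL
  - task 2 (Train): parent_id=1 -> Migrate
  - task 3 (Optimize): parent_id=1 -> Migrate
  - task 4 (Review): parent_id=3 -> Optimize
  - task 5 (Document): parent_id=NULL -> NULL
  - task 6 (Setup): parent_id=1 -> Migrate
  - task 7 (Test): parent_id=1 -> Migrate
  - task 8 (Deploy): parent_id=2 -> Train
  - task 9 (Audit): parent_id=8 -> Deploy

SQL:
SELECT a.name, b.name AS project, c.name AS parent
FROM tasks a
LEFT JOIN projects b ON a.project_id = b.id
LEFT JOIN tasks c ON a.parent_id = c.id

Result:
name     | project | parent  
---------+---------+---------
Migrate  | Beta    | NULL    
Train    | Titan   | Migrate 
Optimize | Epsilon | Migrate 
Review   | Epsilon | Optimize
Document | Zeta    | NULL    
Setup    | Titan   | Migrate 
Test     | Epsilon | Migrate 
Deploy   | Epsilon | Train   
Audit    | NULL    | Deploy  


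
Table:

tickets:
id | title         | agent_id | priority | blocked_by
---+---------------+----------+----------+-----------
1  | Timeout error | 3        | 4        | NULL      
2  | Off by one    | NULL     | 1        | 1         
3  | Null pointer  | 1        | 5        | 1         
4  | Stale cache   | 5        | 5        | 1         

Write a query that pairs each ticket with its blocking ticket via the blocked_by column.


This is a self-join: tickets is joined to a second copy of itself, matching each row's blocked_by to another row's id. Use LEFT JOIN so rows with blocked_by=NULL are kept.
  - ticket 1 (Timeout error): blocked_by=NULL -> NULL
  - ticket 2 (Off by one): blocked_by=1 -> Timeout error
  - ticket 3 (Null pointer): blocked_by=1 -> Timeout error
  - ticket 4 (Stale cache): blocked_by=1 -> Timeout error

SQL:
SELECT a.title AS item, b.title AS blocked_by
FROM tickets a
LEFT JOIN tickets b ON a.blocked_by = b.id

Result:
item          | blocked_by   
--------------+--------------
Timeout error | NULL         
Off by one    | Timeout error
Null pointer  | Timeout error
Stale cache   | Timeout error


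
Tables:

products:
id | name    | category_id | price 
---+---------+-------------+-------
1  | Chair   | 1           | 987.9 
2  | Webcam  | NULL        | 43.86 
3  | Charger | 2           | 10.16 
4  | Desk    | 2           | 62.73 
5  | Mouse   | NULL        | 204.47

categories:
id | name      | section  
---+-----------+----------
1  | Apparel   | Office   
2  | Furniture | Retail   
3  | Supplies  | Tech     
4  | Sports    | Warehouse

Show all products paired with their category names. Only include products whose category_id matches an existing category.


INNER JOIN keeps only products rows whose category_id matches an id in categories. Walk through each product:
  - product 1 (Chair): category_id=1 -> matches Apparel
  - product 2 (Webcam): category_id=NULL, no match -> dropped
  - product 3 (Charger): category_id=2 -> matches Furniture
  - product 4 (Desk): category_id=2 -> matches Furniture
  - product 5 (Mouse): category_id=NULL, no match -> dropped
So 2 of 5 rows are dropped.

SQL:
SELECT a.name, b.name AS category
FROM products a
INNER JOIN categories b ON a.category_id = b.id

Result:
name    | category 
--------+----------
Chair   | Apparel  
Charger | Furniture
Desk    | Furniture


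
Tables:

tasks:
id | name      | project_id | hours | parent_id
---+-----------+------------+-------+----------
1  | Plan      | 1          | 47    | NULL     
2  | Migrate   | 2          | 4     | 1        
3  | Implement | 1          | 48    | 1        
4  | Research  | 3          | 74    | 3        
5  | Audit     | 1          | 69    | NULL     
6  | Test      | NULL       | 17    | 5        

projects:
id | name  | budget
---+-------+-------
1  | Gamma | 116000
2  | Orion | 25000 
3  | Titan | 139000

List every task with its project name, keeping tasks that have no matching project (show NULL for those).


LEFT JOIN keeps every row from tasks (the left table); where project_id has no match in projects, the project columns become NULL. Walk through each task:
  - task 1 (Plan): project_id=1 -> matches Gamma
  - task 2 (Migrate): project_id=2 -> matches Orion
  - task 3 (Implement): project_id=1 -> matches Gamma
  - task 4 (Research): project_id=3 -> matches Titan
  - task 5 (Audit): project_id=1 -> matches Gamma
  - task 6 (Test): project_id=NULL, no match -> kept with NULL
All 6 rows appear; 1 has NULL project.

SQL:
SELECT a.name, b.name AS project
FROM tasks a
LEFT JOIN projects b ON a.project_id = b.id

Result:
name      | project
----------+--------
Plan      | Gamma  
Migrate   | Orion  
Implement | Gamma  
Research  | Titan  
Audit     | Gamma  
Test      | NULL   


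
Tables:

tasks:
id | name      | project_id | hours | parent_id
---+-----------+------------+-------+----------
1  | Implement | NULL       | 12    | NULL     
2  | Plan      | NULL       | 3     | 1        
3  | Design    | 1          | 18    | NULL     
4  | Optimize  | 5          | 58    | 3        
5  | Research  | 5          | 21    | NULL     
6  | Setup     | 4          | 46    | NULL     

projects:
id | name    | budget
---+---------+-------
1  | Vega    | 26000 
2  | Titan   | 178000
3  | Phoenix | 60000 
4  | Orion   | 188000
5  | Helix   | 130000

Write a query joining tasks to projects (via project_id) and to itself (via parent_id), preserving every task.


Two LEFT JOINs from the same base table tasks: one to projects via project_id, one to tasks itself via parent_id. Both are LEFT so every task is preserved.
Match against projects:
  - task 1 (Implement): project_id=NULL, no match -> kept with NULL
  - task 2 (Plan): project_id=NULL, no match -> kept with NULL
  - task 3 (Design): project_id=1 -> matches Vega
  - task 4 (Optimize): project_id=5 -> matches Helix
  - task 5 (Research): project_id=5 -> matches Helix
  - task 6 (Setup): project_id=4 -> matches Orion
Match against tasks (self):
  - task 1 (Implement): parent_id=NULL -> NULL
  - task 2 (Plan): parent_id=1 -> Implement
  - task 3 (Design): parent_id=NULL -> NULL
  - task 4 (Optimize): parent_id=3 -> Design
  - task 5 (Research): parent_id=NULL -> NULL
  - task 6 (Setup): parent_id=NULL -> NULL

SQL:
SELECT a.name, b.name AS project, c.name AS parent
FROM tasks a
LEFT JOIN projects b ON a.project_id = b.id
LEFT JOIN tasks c ON a.parent_id = c.id

Result:
name      | project | parent   
----------+---------+----------
Implement | NULL    | NULL     
Plan      | NULL    | Implement
Design    | Vega    | NULL     
Optimize  | Helix   | Design   
Research  | Helix   | NULL     
Setup     | Orion   | NULL     
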